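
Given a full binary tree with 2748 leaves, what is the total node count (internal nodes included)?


Leaf nodes (terminals): 2748
Internal nodes = n - 1 = 2748 - 1 = 2747
Total = leaves + internal = 2748 + 2747 = 5495

5495


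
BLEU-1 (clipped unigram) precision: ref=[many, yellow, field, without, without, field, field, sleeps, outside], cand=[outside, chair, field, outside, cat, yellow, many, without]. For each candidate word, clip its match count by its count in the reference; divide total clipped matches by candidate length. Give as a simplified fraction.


Reference word counts: {'field': 3, 'many': 1, 'outside': 1, 'sleeps': 1, 'without': 2, 'yellow': 1}
Checking each candidate word (with clipping):
  'outside' -> in reference (ref count 1, used 1/1) -> match (matches: 1)
  'chair' -> not in reference -> no match (matches: 1)
  'field' -> in reference (ref count 3, used 1/3) -> match (matches: 2)
  'outside' -> ref count 1 already used up (1/1) -> clipped, no match (matches: 2)
  'cat' -> not in reference -> no match (matches: 2)
  'yellow' -> in reference (ref count 1, used 1/1) -> match (matches: 3)
  'many' -> in reference (ref count 1, used 1/1) -> match (matches: 4)
  'without' -> in reference (ref count 2, used 1/2) -> match (matches: 5)
Clipped matches: 5, Candidate length: 8
Precision = 5/8

5/8


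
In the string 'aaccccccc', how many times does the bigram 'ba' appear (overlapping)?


Scanning 'aaccccccc' for bigram 'ba':
  Position 0: 'aa' -> no
  Position 1: 'ac' -> no
  Position 2: 'cc' -> no
  Position 3: 'cc' -> no
  Position 4: 'cc' -> no
  Position 5: 'cc' -> no
  Position 6: 'cc' -> no
  Position 7: 'cc' -> no
Total matches: 0

0


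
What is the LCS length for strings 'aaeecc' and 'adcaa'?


DP table for LCS of 'aaeecc' and 'adcaa':
       a  d  c  a  a
    0  0  0  0  0  0
  a 0  1  1  1  1  1
  a 0  1  1  1  2  2
  e 0  1  1  1  2  2
  e 0  1  1  1  2  2
  c 0  1  1  2  2  2
  c 0  1  1  2  2  2
LCS: 'aa'
LCS length = 2

2


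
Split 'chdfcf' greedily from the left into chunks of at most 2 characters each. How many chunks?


'chdfcf' has 6 characters.
Chunking with max size 2:
  Chunk 1: 'ch' (positions 0-1)
  Chunk 2: 'df' (positions 2-3)
  Chunk 3: 'cf' (positions 4-5)
Total chunks: ceil(6 / 2) = 3

3


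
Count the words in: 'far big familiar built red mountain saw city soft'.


Counting words by splitting on spaces:
  Word 1: 'far'
  Word 2: 'big'
  Word 3: 'familiar'
  Word 4: 'built'
  Word 5: 'red'
  Word 6: 'mountain'
  Word 7: 'saw'
  Word 8: 'city'
  Word 9: 'soft'
Total words: 9

9


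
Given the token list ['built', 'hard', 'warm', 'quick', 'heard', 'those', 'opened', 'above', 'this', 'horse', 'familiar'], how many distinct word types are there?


Listing all tokens and tracking unique types:
  Token 1: 'built' -> NEW (unique so far: 1)
  Token 2: 'hard' -> NEW (unique so far: 2)
  Token 3: 'warm' -> NEW (unique so far: 3)
  Token 4: 'quick' -> NEW (unique so far: 4)
  Token 5: 'heard' -> NEW (unique so far: 5)
  Token 6: 'those' -> NEW (unique so far: 6)
  Token 7: 'opened' -> NEW (unique so far: 7)
  Token 8: 'above' -> NEW (unique so far: 8)
  Token 9: 'this' -> NEW (unique so far: 9)
  Token 10: 'horse' -> NEW (unique so far: 10)
  Token 11: 'familiar' -> NEW (unique so far: 11)
Unique types: ('above', 'built', 'familiar', 'hard', 'heard', 'horse', 'opened', 'quick', 'this', 'those', 'warm')
Vocabulary size: 11

11


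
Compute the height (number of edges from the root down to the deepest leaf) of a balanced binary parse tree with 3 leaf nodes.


In a balanced binary tree with n leaves the deepest leaf is ceil(log2(n)) edges below the root.
log2(3) = 1.5850
ceil(1.5850) = 2
height (edges) = 2

2


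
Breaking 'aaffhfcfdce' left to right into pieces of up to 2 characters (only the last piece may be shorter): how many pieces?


'aaffhfcfdce' has 11 characters.
Chunking with max size 2:
  Chunk 1: 'aa' (positions 0-1)
  Chunk 2: 'ff' (positions 2-3)
  Chunk 3: 'hf' (positions 4-5)
  Chunk 4: 'cf' (positions 6-7)
  Chunk 5: 'dc' (positions 8-9)
  Chunk 6: 'e' (positions 10-10)
Total chunks: ceil(11 / 2) = 6

6


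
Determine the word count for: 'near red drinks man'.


Counting words by splitting on spaces:
  Word 1: 'near'
  Word 2: 'red'
  Word 3: 'drinks'
  Word 4: 'man'
Total words: 4

4


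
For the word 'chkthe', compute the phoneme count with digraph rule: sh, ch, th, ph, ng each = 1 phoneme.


Parsing 'chkthe' greedily, digraphs first:
  'ch' -> digraph (1 consonant phoneme) (phonemes so far: 1)
  'k' -> consonant phoneme (phonemes so far: 2)
  'th' -> digraph (1 consonant phoneme) (phonemes so far: 3)
  'e' -> vowel phoneme (phonemes so far: 4)
Total phonemes: 4

4


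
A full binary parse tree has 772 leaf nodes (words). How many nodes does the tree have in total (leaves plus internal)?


Leaf nodes (terminals): 772
Internal nodes = n - 1 = 772 - 1 = 771
Total = leaves + internal = 772 + 771 = 1543

1543


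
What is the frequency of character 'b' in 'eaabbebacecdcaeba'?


Scanning 'eaabbebacecdcaeba' for 'b':
  Position 3: 'b' -> MATCH (count: 1)
  Position 4: 'b' -> MATCH (count: 2)
  Position 6: 'b' -> MATCH (count: 3)
  Position 15: 'b' -> MATCH (count: 4)
Total occurrences of 'b': 4

4


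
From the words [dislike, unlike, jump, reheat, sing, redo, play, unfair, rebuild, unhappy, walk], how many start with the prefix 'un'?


Checking each word for prefix 'un':
  'dislike' -> no (count: 0)
  'unlike' -> YES, starts with 'un' (count: 1)
  'jump' -> no (count: 1)
  'reheat' -> no (count: 1)
  'sing' -> no (count: 1)
  'redo' -> no (count: 1)
  'play' -> no (count: 1)
  'unfair' -> YES, starts with 'un' (count: 2)
  'rebuild' -> no (count: 2)
  'unhappy' -> YES, starts with 'un' (count: 3)
  'walk' -> no (count: 3)
Total with prefix 'un': 3

3


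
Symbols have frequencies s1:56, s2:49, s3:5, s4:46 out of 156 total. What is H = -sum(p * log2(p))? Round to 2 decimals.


Computing entropy H = -sum(p_i * log2(p_i)):
  s1: p = 56/156 = 0.3590, -p*log2(p) = 0.5306
  s2: p = 49/156 = 0.3141, -p*log2(p) = 0.5248
  s3: p = 5/156 = 0.0321, -p*log2(p) = 0.1591
  s4: p = 46/156 = 0.2949, -p*log2(p) = 0.5195
H = sum of terms = 1.7340
Rounded to 2 decimals: 1.73

1.73


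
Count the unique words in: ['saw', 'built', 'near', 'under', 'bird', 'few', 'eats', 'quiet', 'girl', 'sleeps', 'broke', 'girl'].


Listing all tokens and tracking unique types:
  Token 1: 'saw' -> NEW (unique so far: 1)
  Token 2: 'built' -> NEW (unique so far: 2)
  Token 3: 'near' -> NEW (unique so far: 3)
  Token 4: 'under' -> NEW (unique so far: 4)
  Token 5: 'bird' -> NEW (unique so far: 5)
  Token 6: 'few' -> NEW (unique so far: 6)
  Token 7: 'eats' -> NEW (unique so far: 7)
  Token 8: 'quiet' -> NEW (unique so far: 8)
  Token 9: 'girl' -> NEW (unique so far: 9)
  Token 10: 'sleeps' -> NEW (unique so far: 10)
  Token 11: 'broke' -> NEW (unique so far: 11)
  Token 12: 'girl' -> duplicate (unique so far: 11)
Unique types: ('bird', 'broke', 'built', 'eats', 'few', 'girl', 'near', 'quiet', 'saw', 'sleeps', 'under')
Vocabulary size: 11

11


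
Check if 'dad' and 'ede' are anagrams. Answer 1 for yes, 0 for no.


Sort characters of 'dad': 'add'
Sort characters of 'ede': 'dee'
Sorted forms differ -> they are NOT anagrams
Result: 0

0


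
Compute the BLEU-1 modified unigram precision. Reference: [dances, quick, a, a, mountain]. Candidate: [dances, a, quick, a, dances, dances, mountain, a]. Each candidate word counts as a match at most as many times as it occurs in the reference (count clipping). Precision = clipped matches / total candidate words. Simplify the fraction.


Reference word counts: {'a': 2, 'dances': 1, 'mountain': 1, 'quick': 1}
Checking each candidate word (with clipping):
  'dances' -> in reference (ref count 1, used 1/1) -> match (matches: 1)
  'a' -> in reference (ref count 2, used 1/2) -> match (matches: 2)
  'quick' -> in reference (ref count 1, used 1/1) -> match (matches: 3)
  'a' -> in reference (ref count 2, used 2/2) -> match (matches: 4)
  'dances' -> ref count 1 already used up (1/1) -> clipped, no match (matches: 4)
  'dances' -> ref count 1 already used up (1/1) -> clipped, no match (matches: 4)
  'mountain' -> in reference (ref count 1, used 1/1) -> match (matches: 5)
  'a' -> ref count 2 already used up (2/2) -> clipped, no match (matches: 5)
Clipped matches: 5, Candidate length: 8
Precision = 5/8

5/8


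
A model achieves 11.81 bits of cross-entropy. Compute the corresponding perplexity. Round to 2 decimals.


Perplexity formula: PP = 2^H
H = 11.81
PP = 2^11.81
Decompose: 2^11.81 = 2^11 * 2^0.81
2^11 = 2048, 2^0.81 ~ 1.7532114
PP ~ 2048 * 1.7532114 = 3590.5769472
Rounded to 2 decimals: 3590.58

3590.58


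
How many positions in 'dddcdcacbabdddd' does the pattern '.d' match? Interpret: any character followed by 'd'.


Pattern: .d means any character followed by 'd'.
Scanning 'dddcdcacbabdddd' position-by-position:
  Pos 0: window 'dd' -> MATCH
  Pos 1: window 'dd' -> MATCH
  Pos 2: window 'dc' -> no
  Pos 3: window 'cd' -> MATCH
  Pos 4: window 'dc' -> no
  Pos 5: window 'ca' -> no
  Pos 6: window 'ac' -> no
  Pos 7: window 'cb' -> no
  Pos 8: window 'ba' -> no
  Pos 9: window 'ab' -> no
  Pos 10: window 'bd' -> MATCH
  Pos 11: window 'dd' -> MATCH
  Pos 12: window 'dd' -> MATCH
  Pos 13: window 'dd' -> MATCH
  Pos 14: window 'd' -> no
Total matches: 7

7


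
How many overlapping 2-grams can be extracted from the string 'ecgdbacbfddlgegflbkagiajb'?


String 'ecgdbacbfddlgegflbkagiajb' has length L = 25.
Number of overlapping n-grams = L - n + 1
Substituting: 25 - 2 + 1 = 24

24


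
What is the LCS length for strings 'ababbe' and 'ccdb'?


DP table for LCS of 'ababbe' and 'ccdb':
       c  c  d  b
    0  0  0  0  0
  a 0  0  0  0  0
  b 0  0  0  0  1
  a 0  0  0  0  1
  b 0  0  0  0  1
  b 0  0  0  0  1
  e 0  0  0  0  1
LCS: 'b'
LCS length = 1

1


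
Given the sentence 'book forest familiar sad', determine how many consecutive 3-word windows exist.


Word trigrams from [4] words:
  Trigram 1: (book forest familiar)
  Trigram 2: (forest familiar sad)
Total word trigrams: 4 - 2 = 2

2


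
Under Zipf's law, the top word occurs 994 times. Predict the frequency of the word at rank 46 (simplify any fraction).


Zipf's law: freq(rank) = f1 / rank
f1 = 994, rank = 46
freq = 994 / 46
GCD(994, 46) = 2
Simplified: 497/23

497/23


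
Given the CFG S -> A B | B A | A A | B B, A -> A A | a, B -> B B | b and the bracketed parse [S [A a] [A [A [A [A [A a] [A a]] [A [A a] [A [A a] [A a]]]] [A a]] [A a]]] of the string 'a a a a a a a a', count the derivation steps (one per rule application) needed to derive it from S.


Every bracketed nonterminal node [X ...] in the tree is produced by exactly one rule application.
Reading the tree off as a leftmost derivation:
  Step 1: S  =>  A A   (applied S -> A A)
  Step 2: A A  =>  a A   (applied A -> a)
  Step 3: a A  =>  a A A   (applied A -> A A)
  Step 4: a A A  =>  a A A A   (applied A -> A A)
  Step 5: a A A A  =>  a A A A A   (applied A -> A A)
  Step 6: a A A A A  =>  a A A A A A   (applied A -> A A)
  Step 7: a A A A A A  =>  a a A A A A   (applied A -> a)
  Step 8: a a A A A A  =>  a a a A A A   (applied A -> a)
  Step 9: a a a A A A  =>  a a a A A A A   (applied A -> A A)
  Step 10: a a a A A A A  =>  a a a a A A A   (applied A -> a)
  Step 11: a a a a A A A  =>  a a a a A A A A   (applied A -> A A)
  Step 12: a a a a A A A A  =>  a a a a a A A A   (applied A -> a)
  Step 13: a a a a a A A A  =>  a a a a a a A A   (applied A -> a)
  Step 14: a a a a a a A A  =>  a a a a a a a A   (applied A -> a)
  Step 15: a a a a a a a A  =>  a a a a a a a a   (applied A -> a)
Final yield: a a a a a a a a
Total rewrite steps: 15

15


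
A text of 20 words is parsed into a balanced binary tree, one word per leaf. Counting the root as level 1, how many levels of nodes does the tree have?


In a balanced binary tree with n leaves the deepest leaf is ceil(log2(n)) edges below the root,
so counting node levels inclusive of root and leaves gives ceil(log2(n)) + 1 levels.
log2(20) = 4.3219
ceil(4.3219) = 5
levels = 5 + 1 = 6

6


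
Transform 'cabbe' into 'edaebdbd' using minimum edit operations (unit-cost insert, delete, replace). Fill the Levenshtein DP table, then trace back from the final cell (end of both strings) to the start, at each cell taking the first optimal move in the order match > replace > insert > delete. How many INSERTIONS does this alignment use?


Edit distance = 5. Backtracking from cell (5, 8) with preference match > replace > insert > delete,
then listing the resulting alignment 'cabbe' -> 'edaebdbd' left to right:
  Step 1: insert 'e' [insertion #1]
  Step 2: replace c->d
  Step 3: keep 'a'
  Step 4: insert 'e' [insertion #2]
  Step 5: keep 'b'
  Step 6: insert 'd' [insertion #3]
  Step 7: keep 'b'
  Step 8: replace e->d
Total insertions: 3

3


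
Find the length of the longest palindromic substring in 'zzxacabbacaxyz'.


Scanning 'zzxacabbacaxyz' for palindromic substrings.
Substring at positions 2-11: 'xacabbacax'.
Check: reverse('xacabbacax') = 'xacabbacax' -> palindrome confirmed.
Neighbouring characters ('z' / 'y') break symmetry, so it cannot extend further.
No longer palindromic substring exists; longest length = 10

10


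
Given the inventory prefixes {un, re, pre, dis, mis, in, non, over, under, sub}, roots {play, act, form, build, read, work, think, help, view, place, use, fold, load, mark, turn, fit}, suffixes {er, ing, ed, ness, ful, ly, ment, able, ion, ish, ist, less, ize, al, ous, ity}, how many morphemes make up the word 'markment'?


Segmenting 'markment' against the inventory:
  'mark' -> root (morpheme 1)
  'ment' -> suffix (morpheme 2)
Total morphemes: 2

2


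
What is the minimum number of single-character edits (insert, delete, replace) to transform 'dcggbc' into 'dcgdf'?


Building DP table for s1='dcggbc' (len 6) and s2='dcgdf' (len 5):
       d  c  g  d  f
    0  1  2  3  4  5
  d 1  0  1  2  3  4
  c 2  1  0  1  2  3
  g 3  2  1  0  1  2
  g 4  3  2  1  1  2
  b 5  4  3  2  2  2
  c 6  5  4  3  3  3
Edit distance = dp[6][5] = 3

3


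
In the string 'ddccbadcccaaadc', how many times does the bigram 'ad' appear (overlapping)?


Scanning 'ddccbadcccaaadc' for bigram 'ad':
  Position 0: 'dd' -> no
  Position 1: 'dc' -> no
  Position 2: 'cc' -> no
  Position 3: 'cb' -> no
  Position 4: 'ba' -> no
  Position 5: 'ad' -> MATCH
  Position 6: 'dc' -> no
  Position 7: 'cc' -> no
  Position 8: 'cc' -> no
  Position 9: 'ca' -> no
  Position 10: 'aa' -> no
  Position 11: 'aa' -> no
  Position 12: 'ad' -> MATCH
  Position 13: 'dc' -> no
Total matches: 2

2


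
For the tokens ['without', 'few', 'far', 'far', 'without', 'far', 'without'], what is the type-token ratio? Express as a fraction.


Tokens: 7
Unique types: ('far', 'few', 'without') = 3
TTR = 3/7
Already in lowest terms.

3/7


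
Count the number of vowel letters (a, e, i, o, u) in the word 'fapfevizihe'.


Scanning each character of 'fapfevizihe':
  Position 1: 'f' -> consonant (running count: 0)
  Position 2: 'a' -> vowel (running count: 1)
  Position 3: 'p' -> consonant (running count: 1)
  Position 4: 'f' -> consonant (running count: 1)
  Position 5: 'e' -> vowel (running count: 2)
  Position 6: 'v' -> consonant (running count: 2)
  Position 7: 'i' -> vowel (running count: 3)
  Position 8: 'z' -> consonant (running count: 3)
  Position 9: 'i' -> vowel (running count: 4)
  Position 10: 'h' -> consonant (running count: 4)
  Position 11: 'e' -> vowel (running count: 5)
Total vowels: 5

5


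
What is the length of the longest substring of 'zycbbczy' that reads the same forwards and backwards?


Scanning 'zycbbczy' for palindromic substrings.
Substring at positions 2-5: 'cbbc'.
Check: reverse('cbbc') = 'cbbc' -> palindrome confirmed.
Neighbouring characters ('y' / 'z') break symmetry, so it cannot extend further.
No longer palindromic substring exists; longest length = 4

4


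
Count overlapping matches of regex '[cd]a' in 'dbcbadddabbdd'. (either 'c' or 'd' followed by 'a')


Pattern: [cd]a means either 'c' or 'd' followed by 'a'.
Scanning 'dbcbadddabbdd' position-by-position:
  Pos 0: window 'db' -> no
  Pos 1: window 'bc' -> no
  Pos 2: window 'cb' -> no
  Pos 3: window 'ba' -> no
  Pos 4: window 'ad' -> no
  Pos 5: window 'dd' -> no
  Pos 6: window 'dd' -> no
  Pos 7: window 'da' -> MATCH
  Pos 8: window 'ab' -> no
  Pos 9: window 'bb' -> no
  Pos 10: window 'bd' -> no
  Pos 11: window 'dd' -> no
  Pos 12: window 'd' -> no
Total matches: 1

1


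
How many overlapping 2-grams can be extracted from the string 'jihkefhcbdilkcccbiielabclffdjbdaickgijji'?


String 'jihkefhcbdilkcccbiielabclffdjbdaickgijji' has length L = 40.
Number of overlapping n-grams = L - n + 1
Substituting: 40 - 2 + 1 = 39

39


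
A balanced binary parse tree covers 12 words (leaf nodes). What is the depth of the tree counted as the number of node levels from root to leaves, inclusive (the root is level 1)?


In a balanced binary tree with n leaves the deepest leaf is ceil(log2(n)) edges below the root,
so counting node levels inclusive of root and leaves gives ceil(log2(n)) + 1 levels.
log2(12) = 3.5850
ceil(3.5850) = 4
levels = 4 + 1 = 5

5


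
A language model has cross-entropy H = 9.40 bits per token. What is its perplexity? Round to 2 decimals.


Perplexity formula: PP = 2^H
H = 9.40
PP = 2^9.40
Decompose: 2^9.40 = 2^9 * 2^0.40
2^9 = 512, 2^0.40 ~ 1.3195079
PP ~ 512 * 1.3195079 = 675.5880448
Rounded to 2 decimals: 675.59

675.59


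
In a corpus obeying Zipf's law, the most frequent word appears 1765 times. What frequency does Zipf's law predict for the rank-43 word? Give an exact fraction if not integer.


Zipf's law: freq(rank) = f1 / rank
f1 = 1765, rank = 43
freq = 1765 / 43
GCD(1765, 43) = 1
Simplified: 1765/43

1765/43


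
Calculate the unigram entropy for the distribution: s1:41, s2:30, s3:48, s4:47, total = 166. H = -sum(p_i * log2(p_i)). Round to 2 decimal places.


Computing entropy H = -sum(p_i * log2(p_i)):
  s1: p = 41/166 = 0.2470, -p*log2(p) = 0.4983
  s2: p = 30/166 = 0.1807, -p*log2(p) = 0.4461
  s3: p = 48/166 = 0.2892, -p*log2(p) = 0.5176
  s4: p = 47/166 = 0.2831, -p*log2(p) = 0.5154
H = sum of terms = 1.9774
Rounded to 2 decimals: 1.98

1.98


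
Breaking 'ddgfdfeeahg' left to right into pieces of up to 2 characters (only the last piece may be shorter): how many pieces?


'ddgfdfeeahg' has 11 characters.
Chunking with max size 2:
  Chunk 1: 'dd' (positions 0-1)
  Chunk 2: 'gf' (positions 2-3)
  Chunk 3: 'df' (positions 4-5)
  Chunk 4: 'ee' (positions 6-7)
  Chunk 5: 'ah' (positions 8-9)
  Chunk 6: 'g' (positions 10-10)
Total chunks: ceil(11 / 2) = 6

6


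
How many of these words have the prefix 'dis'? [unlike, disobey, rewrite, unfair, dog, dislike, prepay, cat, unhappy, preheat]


Checking each word for prefix 'dis':
  'unlike' -> no (count: 0)
  'disobey' -> YES, starts with 'dis' (count: 1)
  'rewrite' -> no (count: 1)
  'unfair' -> no (count: 1)
  'dog' -> no (count: 1)
  'dislike' -> YES, starts with 'dis' (count: 2)
  'prepay' -> no (count: 2)
  'cat' -> no (count: 2)
  'unhappy' -> no (count: 2)
  'preheat' -> no (count: 2)
Total with prefix 'dis': 2

2


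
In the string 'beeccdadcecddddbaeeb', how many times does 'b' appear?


Scanning 'beeccdadcecddddbaeeb' for 'b':
  Position 0: 'b' -> MATCH (count: 1)
  Position 15: 'b' -> MATCH (count: 2)
  Position 19: 'b' -> MATCH (count: 3)
Total occurrences of 'b': 3

3


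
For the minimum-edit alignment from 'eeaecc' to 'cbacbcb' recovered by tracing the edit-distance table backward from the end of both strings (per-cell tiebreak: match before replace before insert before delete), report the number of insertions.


Edit distance = 5. Backtracking from cell (6, 7) with preference match > replace > insert > delete,
then listing the resulting alignment 'eeaecc' -> 'cbacbcb' left to right:
  Step 1: replace e->c
  Step 2: replace e->b
  Step 3: keep 'a'
  Step 4: insert 'c' [insertion #1]
  Step 5: replace e->b
  Step 6: keep 'c'
  Step 7: replace c->b
Total insertions: 1

1


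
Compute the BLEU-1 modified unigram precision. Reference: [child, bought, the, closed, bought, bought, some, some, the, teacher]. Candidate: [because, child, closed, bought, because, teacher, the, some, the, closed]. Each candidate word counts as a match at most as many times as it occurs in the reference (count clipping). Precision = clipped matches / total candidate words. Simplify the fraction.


Reference word counts: {'bought': 3, 'child': 1, 'closed': 1, 'some': 2, 'teacher': 1, 'the': 2}
Checking each candidate word (with clipping):
  'because' -> not in reference -> no match (matches: 0)
  'child' -> in reference (ref count 1, used 1/1) -> match (matches: 1)
  'closed' -> in reference (ref count 1, used 1/1) -> match (matches: 2)
  'bought' -> in reference (ref count 3, used 1/3) -> match (matches: 3)
  'because' -> not in reference -> no match (matches: 3)
  'teacher' -> in reference (ref count 1, used 1/1) -> match (matches: 4)
  'the' -> in reference (ref count 2, used 1/2) -> match (matches: 5)
  'some' -> in reference (ref count 2, used 1/2) -> match (matches: 6)
  'the' -> in reference (ref count 2, used 2/2) -> match (matches: 7)
  'closed' -> ref count 1 already used up (1/1) -> clipped, no match (matches: 7)
Clipped matches: 7, Candidate length: 10
Precision = 7/10

7/10


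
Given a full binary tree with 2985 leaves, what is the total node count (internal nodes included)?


Leaf nodes (terminals): 2985
Internal nodes = n - 1 = 2985 - 1 = 2984
Total = leaves + internal = 2985 + 2984 = 5969

5969


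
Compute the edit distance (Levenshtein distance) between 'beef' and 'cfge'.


Building DP table for s1='beef' (len 4) and s2='cfge' (len 4):
       c  f  g  e
    0  1  2  3  4
  b 1  1  2  3  4
  e 2  2  2  3  3
  e 3  3  3  3  3
  f 4  4  3  4  4
Edit distance = dp[4][4] = 4

4


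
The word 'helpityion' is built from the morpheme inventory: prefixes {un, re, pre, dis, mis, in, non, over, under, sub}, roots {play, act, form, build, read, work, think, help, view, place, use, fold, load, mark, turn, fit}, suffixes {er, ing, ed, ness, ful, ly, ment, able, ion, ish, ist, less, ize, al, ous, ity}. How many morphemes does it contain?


Segmenting 'helpityion' against the inventory:
  'help' -> root (morpheme 1)
  'ity' -> suffix (morpheme 2)
  'ion' -> suffix (morpheme 3)
Total morphemes: 3

3


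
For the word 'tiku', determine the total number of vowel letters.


Scanning each character of 'tiku':
  Position 1: 't' -> consonant (running count: 0)
  Position 2: 'i' -> vowel (running count: 1)
  Position 3: 'k' -> consonant (running count: 1)
  Position 4: 'u' -> vowel (running count: 2)
Total vowels: 2

2


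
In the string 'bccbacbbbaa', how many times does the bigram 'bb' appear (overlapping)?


Scanning 'bccbacbbbaa' for bigram 'bb':
  Position 0: 'bc' -> no
  Position 1: 'cc' -> no
  Position 2: 'cb' -> no
  Position 3: 'ba' -> no
  Position 4: 'ac' -> no
  Position 5: 'cb' -> no
  Position 6: 'bb' -> MATCH
  Position 7: 'bb' -> MATCH
  Position 8: 'ba' -> no
  Position 9: 'aa' -> no
Total matches: 2

2


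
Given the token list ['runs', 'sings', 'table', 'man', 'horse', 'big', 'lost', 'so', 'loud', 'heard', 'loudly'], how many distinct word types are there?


Listing all tokens and tracking unique types:
  Token 1: 'runs' -> NEW (unique so far: 1)
  Token 2: 'sings' -> NEW (unique so far: 2)
  Token 3: 'table' -> NEW (unique so far: 3)
  Token 4: 'man' -> NEW (unique so far: 4)
  Token 5: 'horse' -> NEW (unique so far: 5)
  Token 6: 'big' -> NEW (unique so far: 6)
  Token 7: 'lost' -> NEW (unique so far: 7)
  Token 8: 'so' -> NEW (unique so far: 8)
  Token 9: 'loud' -> NEW (unique so far: 9)
  Token 10: 'heard' -> NEW (unique so far: 10)
  Token 11: 'loudly' -> NEW (unique so far: 11)
Unique types: ('big', 'heard', 'horse', 'lost', 'loud', 'loudly', 'man', 'runs', 'sings', 'so', 'table')
Vocabulary size: 11

11


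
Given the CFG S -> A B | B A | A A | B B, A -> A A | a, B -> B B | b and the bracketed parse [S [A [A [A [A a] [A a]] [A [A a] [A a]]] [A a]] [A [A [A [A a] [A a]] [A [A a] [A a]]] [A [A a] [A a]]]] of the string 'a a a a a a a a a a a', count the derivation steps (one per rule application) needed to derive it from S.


Every bracketed nonterminal node [X ...] in the tree is produced by exactly one rule application.
Reading the tree off as a leftmost derivation:
  Step 1: S  =>  A A   (applied S -> A A)
  Step 2: A A  =>  A A A   (applied A -> A A)
  Step 3: A A A  =>  A A A A   (applied A -> A A)
  Step 4: A A A A  =>  A A A A A   (applied A -> A A)
  Step 5: A A A A A  =>  a A A A A   (applied A -> a)
  Step 6: a A A A A  =>  a a A A A   (applied A -> a)
  Step 7: a a A A A  =>  a a A A A A   (applied A -> A A)
  Step 8: a a A A A A  =>  a a a A A A   (applied A -> a)
  Step 9: a a a A A A  =>  a a a a A A   (applied A -> a)
  Step 10: a a a a A A  =>  a a a a a A   (applied A -> a)
  Step 11: a a a a a A  =>  a a a a a A A   (applied A -> A A)
  Step 12: a a a a a A A  =>  a a a a a A A A   (applied A -> A A)
  Step 13: a a a a a A A A  =>  a a a a a A A A A   (applied A -> A A)
  Step 14: a a a a a A A A A  =>  a a a a a a A A A   (applied A -> a)
  Step 15: a a a a a a A A A  =>  a a a a a a a A A   (applied A -> a)
  Step 16: a a a a a a a A A  =>  a a a a a a a A A A   (applied A -> A A)
  Step 17: a a a a a a a A A A  =>  a a a a a a a a A A   (applied A -> a)
  Step 18: a a a a a a a a A A  =>  a a a a a a a a a A   (applied A -> a)
  Step 19: a a a a a a a a a A  =>  a a a a a a a a a A A   (applied A -> A A)
  Step 20: a a a a a a a a a A A  =>  a a a a a a a a a a A   (applied A -> a)
  Step 21: a a a a a a a a a a A  =>  a a a a a a a a a a a   (applied A -> a)
Final yield: a a a a a a a a a a a
Total rewrite steps: 21

21


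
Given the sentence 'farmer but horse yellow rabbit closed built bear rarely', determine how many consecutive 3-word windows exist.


Word trigrams from [9] words:
  Trigram 1: (farmer but horse)
  Trigram 2: (but horse yellow)
  Trigram 3: (horse yellow rabbit)
  Trigram 4: (yellow rabbit closed)
  Trigram 5: (rabbit closed built)
  Trigram 6: (closed built bear)
  Trigram 7: (built bear rarely)
Total word trigrams: 9 - 2 = 7

7


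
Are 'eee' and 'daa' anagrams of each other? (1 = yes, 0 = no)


Sort characters of 'eee': 'eee'
Sort characters of 'daa': 'aad'
Sorted forms differ -> they are NOT anagrams
Result: 0

0


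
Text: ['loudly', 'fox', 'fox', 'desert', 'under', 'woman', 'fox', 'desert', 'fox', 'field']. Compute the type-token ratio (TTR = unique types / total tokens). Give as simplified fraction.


Tokens: 10
Unique types: ('desert', 'field', 'fox', 'loudly', 'under', 'woman') = 6
TTR = 6/10
Simplify: divide both by 2 -> 3/5
TTR = 3/5

3/5


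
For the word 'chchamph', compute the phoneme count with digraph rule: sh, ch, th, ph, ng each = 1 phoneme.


Parsing 'chchamph' greedily, digraphs first:
  'ch' -> digraph (1 consonant phoneme) (phonemes so far: 1)
  'ch' -> digraph (1 consonant phoneme) (phonemes so far: 2)
  'a' -> vowel phoneme (phonemes so far: 3)
  'm' -> consonant phoneme (phonemes so far: 4)
  'ph' -> digraph (1 consonant phoneme) (phonemes so far: 5)
Total phonemes: 5

5


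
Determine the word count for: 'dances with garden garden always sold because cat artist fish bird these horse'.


Counting words by splitting on spaces:
  Word 1: 'dances'
  Word 2: 'with'
  Word 3: 'garden'
  Word 4: 'garden'
  Word 5: 'always'
  Word 6: 'sold'
  Word 7: 'because'
  Word 8: 'cat'
  Word 9: 'artist'
  Word 10: 'fish'
  Word 11: 'bird'
  Word 12: 'these'
  Word 13: 'horse'
Total words: 13

13


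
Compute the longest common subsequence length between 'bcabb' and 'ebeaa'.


DP table for LCS of 'bcabb' and 'ebeaa':
       e  b  e  a  a
    0  0  0  0  0  0
  b 0  0  1  1  1  1
  c 0  0  1  1  1  1
  a 0  0  1  1  2  2
  b 0  0  1  1  2  2
  b 0  0  1  1  2  2
LCS: 'ba'
LCS length = 2

2


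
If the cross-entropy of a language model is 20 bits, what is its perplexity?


Perplexity formula: PP = 2^H
H = 20
PP = 2^20
PP = 2^20 = 1048576

1048576


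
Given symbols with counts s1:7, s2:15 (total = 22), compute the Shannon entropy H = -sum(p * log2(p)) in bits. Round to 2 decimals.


Computing entropy H = -sum(p_i * log2(p_i)):
  s1: p = 7/22 = 0.3182, -p*log2(p) = 0.5257
  s2: p = 15/22 = 0.6818, -p*log2(p) = 0.3767
H = sum of terms = 0.9024
Rounded to 2 decimals: 0.90

0.90


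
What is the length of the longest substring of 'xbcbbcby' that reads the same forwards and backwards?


Scanning 'xbcbbcby' for palindromic substrings.
Substring at positions 1-6: 'bcbbcb'.
Check: reverse('bcbbcb') = 'bcbbcb' -> palindrome confirmed.
Neighbouring characters ('x' / 'y') break symmetry, so it cannot extend further.
No longer palindromic substring exists; longest length = 6

6


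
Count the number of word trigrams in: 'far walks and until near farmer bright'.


Word trigrams from [7] words:
  Trigram 1: (far walks and)
  Trigram 2: (walks and until)
  Trigram 3: (and until near)
  Trigram 4: (until near farmer)
  Trigram 5: (near farmer bright)
Total word trigrams: 7 - 2 = 5

5


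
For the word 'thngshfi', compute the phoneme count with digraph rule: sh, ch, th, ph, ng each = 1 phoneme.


Parsing 'thngshfi' greedily, digraphs first:
  'th' -> digraph (1 consonant phoneme) (phonemes so far: 1)
  'ng' -> digraph (1 consonant phoneme) (phonemes so far: 2)
  'sh' -> digraph (1 consonant phoneme) (phonemes so far: 3)
  'f' -> consonant phoneme (phonemes so far: 4)
  'i' -> vowel phoneme (phonemes so far: 5)
Total phonemes: 5

5


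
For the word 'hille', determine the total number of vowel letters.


Scanning each character of 'hille':
  Position 1: 'h' -> consonant (running count: 0)
  Position 2: 'i' -> vowel (running count: 1)
  Position 3: 'l' -> consonant (running count: 1)
  Position 4: 'l' -> consonant (running count: 1)
  Position 5: 'e' -> vowel (running count: 2)
Total vowels: 2

2


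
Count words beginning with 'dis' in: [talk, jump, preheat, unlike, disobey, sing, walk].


Checking each word for prefix 'dis':
  'talk' -> no (count: 0)
  'jump' -> no (count: 0)
  'preheat' -> no (count: 0)
  'unlike' -> no (count: 0)
  'disobey' -> YES, starts with 'dis' (count: 1)
  'sing' -> no (count: 1)
  'walk' -> no (count: 1)
Total with prefix 'dis': 1

1


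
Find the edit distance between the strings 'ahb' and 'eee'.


Building DP table for s1='ahb' (len 3) and s2='eee' (len 3):
       e  e  e
    0  1  2  3
  a 1  1  2  3
  h 2  2  2  3
  b 3  3  3  3
Edit distance = dp[3][3] = 3

3


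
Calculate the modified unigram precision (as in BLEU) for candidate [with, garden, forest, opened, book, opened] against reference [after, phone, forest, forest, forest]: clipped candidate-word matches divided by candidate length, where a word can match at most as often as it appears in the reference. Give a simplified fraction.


Reference word counts: {'after': 1, 'forest': 3, 'phone': 1}
Checking each candidate word (with clipping):
  'with' -> not in reference -> no match (matches: 0)
  'garden' -> not in reference -> no match (matches: 0)
  'forest' -> in reference (ref count 3, used 1/3) -> match (matches: 1)
  'opened' -> not in reference -> no match (matches: 1)
  'book' -> not in reference -> no match (matches: 1)
  'opened' -> not in reference -> no match (matches: 1)
Clipped matches: 1, Candidate length: 6
Precision = 1/6

1/6


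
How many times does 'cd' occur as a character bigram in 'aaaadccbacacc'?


Scanning 'aaaadccbacacc' for bigram 'cd':
  Position 0: 'aa' -> no
  Position 1: 'aa' -> no
  Position 2: 'aa' -> no
  Position 3: 'ad' -> no
  Position 4: 'dc' -> no
  Position 5: 'cc' -> no
  Position 6: 'cb' -> no
  Position 7: 'ba' -> no
  Position 8: 'ac' -> no
  Position 9: 'ca' -> no
  Position 10: 'ac' -> no
  Position 11: 'cc' -> no
Total matches: 0

0


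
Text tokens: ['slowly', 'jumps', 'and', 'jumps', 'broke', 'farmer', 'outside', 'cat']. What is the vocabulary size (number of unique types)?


Listing all tokens and tracking unique types:
  Token 1: 'slowly' -> NEW (unique so far: 1)
  Token 2: 'jumps' -> NEW (unique so far: 2)
  Token 3: 'and' -> NEW (unique so far: 3)
  Token 4: 'jumps' -> duplicate (unique so far: 3)
  Token 5: 'broke' -> NEW (unique so far: 4)
  Token 6: 'farmer' -> NEW (unique so far: 5)
  Token 7: 'outside' -> NEW (unique so far: 6)
  Token 8: 'cat' -> NEW (unique so far: 7)
Unique types: ('and', 'broke', 'cat', 'farmer', 'jumps', 'outside', 'slowly')
Vocabulary size: 7

7


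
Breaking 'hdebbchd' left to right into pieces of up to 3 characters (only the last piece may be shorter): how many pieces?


'hdebbchd' has 8 characters.
Chunking with max size 3:
  Chunk 1: 'hde' (positions 0-2)
  Chunk 2: 'bbc' (positions 3-5)
  Chunk 3: 'hd' (positions 6-7)
Total chunks: ceil(8 / 3) = 3

3


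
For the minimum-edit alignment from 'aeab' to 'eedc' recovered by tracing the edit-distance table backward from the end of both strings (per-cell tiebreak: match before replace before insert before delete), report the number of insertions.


Edit distance = 3. Backtracking from cell (4, 4) with preference match > replace > insert > delete,
then listing the resulting alignment 'aeab' -> 'eedc' left to right:
  Step 1: replace a->e
  Step 2: keep 'e'
  Step 3: replace a->d
  Step 4: replace b->c
Total insertions: 0

0


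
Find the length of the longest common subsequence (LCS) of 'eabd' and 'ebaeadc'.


DP table for LCS of 'eabd' and 'ebaeadc':
       e  b  a  e  a  d  c
    0  0  0  0  0  0  0  0
  e 0  1  1  1  1  1  1  1
  a 0  1  1  2  2  2  2  2
  b 0  1  2  2  2  2  2  2
  d 0  1  2  2  2  2  3  3
LCS: 'ead'
LCS length = 3

3


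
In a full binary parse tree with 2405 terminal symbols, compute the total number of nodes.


Leaf nodes (terminals): 2405
Internal nodes = n - 1 = 2405 - 1 = 2404
Total = leaves + internal = 2405 + 2404 = 4809

4809


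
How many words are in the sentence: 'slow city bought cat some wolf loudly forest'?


Counting words by splitting on spaces:
  Word 1: 'slow'
  Word 2: 'city'
  Word 3: 'bought'
  Word 4: 'cat'
  Word 5: 'some'
  Word 6: 'wolf'
  Word 7: 'loudly'
  Word 8: 'forest'
Total words: 8

8


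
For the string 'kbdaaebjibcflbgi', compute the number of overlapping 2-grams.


String 'kbdaaebjibcflbgi' has length L = 16.
Number of overlapping n-grams = L - n + 1
Substituting: 16 - 2 + 1 = 15

15


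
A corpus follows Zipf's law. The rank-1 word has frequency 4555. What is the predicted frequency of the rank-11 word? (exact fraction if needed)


Zipf's law: freq(rank) = f1 / rank
f1 = 4555, rank = 11
freq = 4555 / 11
GCD(4555, 11) = 1
Simplified: 4555/11

4555/11


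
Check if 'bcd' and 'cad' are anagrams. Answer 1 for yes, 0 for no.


Sort characters of 'bcd': 'bcd'
Sort characters of 'cad': 'acd'
Sorted forms differ -> they are NOT anagrams
Result: 0

0


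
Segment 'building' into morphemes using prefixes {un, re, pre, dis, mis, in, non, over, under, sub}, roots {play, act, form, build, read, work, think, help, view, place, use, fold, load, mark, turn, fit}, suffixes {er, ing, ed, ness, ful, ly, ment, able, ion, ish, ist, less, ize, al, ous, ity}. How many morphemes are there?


Segmenting 'building' against the inventory:
  'build' -> root (morpheme 1)
  'ing' -> suffix (morpheme 2)
Total morphemes: 2

2


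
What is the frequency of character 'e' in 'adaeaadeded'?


Scanning 'adaeaadeded' for 'e':
  Position 3: 'e' -> MATCH (count: 1)
  Position 7: 'e' -> MATCH (count: 2)
  Position 9: 'e' -> MATCH (count: 3)
Total occurrences of 'e': 3

3


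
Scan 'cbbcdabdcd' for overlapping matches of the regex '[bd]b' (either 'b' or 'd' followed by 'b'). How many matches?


Pattern: [bd]b means either 'b' or 'd' followed by 'b'.
Scanning 'cbbcdabdcd' position-by-position:
  Pos 0: window 'cb' -> no
  Pos 1: window 'bb' -> MATCH
  Pos 2: window 'bc' -> no
  Pos 3: window 'cd' -> no
  Pos 4: window 'da' -> no
  Pos 5: window 'ab' -> no
  Pos 6: window 'bd' -> no
  Pos 7: window 'dc' -> no
  Pos 8: window 'cd' -> no
  Pos 9: window 'd' -> no
Total matches: 1

1


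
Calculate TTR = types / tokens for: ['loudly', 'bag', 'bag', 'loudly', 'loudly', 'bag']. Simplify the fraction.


Tokens: 6
Unique types: ('bag', 'loudly') = 2
TTR = 2/6
Simplify: divide both by 2 -> 1/3
TTR = 1/3

1/3


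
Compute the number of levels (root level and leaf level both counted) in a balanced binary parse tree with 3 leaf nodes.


In a balanced binary tree with n leaves the deepest leaf is ceil(log2(n)) edges below the root,
so counting node levels inclusive of root and leaves gives ceil(log2(n)) + 1 levels.
log2(3) = 1.5850
ceil(1.5850) = 2
levels = 2 + 1 = 3

3


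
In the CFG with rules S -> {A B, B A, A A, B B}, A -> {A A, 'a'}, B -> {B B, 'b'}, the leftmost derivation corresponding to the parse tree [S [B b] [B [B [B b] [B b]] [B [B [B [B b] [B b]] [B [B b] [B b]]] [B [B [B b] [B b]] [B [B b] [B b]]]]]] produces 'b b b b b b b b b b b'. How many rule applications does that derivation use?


Every bracketed nonterminal node [X ...] in the tree is produced by exactly one rule application.
Reading the tree off as a leftmost derivation:
  Step 1: S  =>  B B   (applied S -> B B)
  Step 2: B B  =>  b B   (applied B -> b)
  Step 3: b B  =>  b B B   (applied B -> B B)
  Step 4: b B B  =>  b B B B   (applied B -> B B)
  Step 5: b B B B  =>  b b B B   (applied B -> b)
  Step 6: b b B B  =>  b b b B   (applied B -> b)
  Step 7: b b b B  =>  b b b B B   (applied B -> B B)
  Step 8: b b b B B  =>  b b b B B B   (applied B -> B B)
  Step 9: b b b B B B  =>  b b b B B B B   (applied B -> B B)
  Step 10: b b b B B B B  =>  b b b b B B B   (applied B -> b)
  Step 11: b b b b B B B  =>  b b b b b B B   (applied B -> b)
  Step 12: b b b b b B B  =>  b b b b b B B B   (applied B -> B B)
  Step 13: b b b b b B B B  =>  b b b b b b B B   (applied B -> b)
  Step 14: b b b b b b B B  =>  b b b b b b b B   (applied B -> b)
  Step 15: b b b b b b b B  =>  b b b b b b b B B   (applied B -> B B)
  Step 16: b b b b b b b B B  =>  b b b b b b b B B B   (applied B -> B B)
  Step 17: b b b b b b b B B B  =>  b b b b b b b b B B   (applied B -> b)
  Step 18: b b b b b b b b B B  =>  b b b b b b b b b B   (applied B -> b)
  Step 19: b b b b b b b b b B  =>  b b b b b b b b b B B   (applied B -> B B)
  Step 20: b b b b b b b b b B B  =>  b b b b b b b b b b B   (applied B -> b)
  Step 21: b b b b b b b b b b B  =>  b b b b b b b b b b b   (applied B -> b)
Final yield: b b b b b b b b b b b
Total rewrite steps: 21

21


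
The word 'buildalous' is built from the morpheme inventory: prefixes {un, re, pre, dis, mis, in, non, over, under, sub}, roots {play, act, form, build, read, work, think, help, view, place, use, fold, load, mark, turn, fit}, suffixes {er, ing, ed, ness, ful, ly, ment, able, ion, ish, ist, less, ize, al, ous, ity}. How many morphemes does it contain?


Segmenting 'buildalous' against the inventory:
  'build' -> root (morpheme 1)
  'al' -> suffix (morpheme 2)
  'ous' -> suffix (morpheme 3)
Total morphemes: 3

3


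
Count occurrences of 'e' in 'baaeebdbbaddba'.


Scanning 'baaeebdbbaddba' for 'e':
  Position 3: 'e' -> MATCH (count: 1)
  Position 4: 'e' -> MATCH (count: 2)
Total occurrences of 'e': 2

2


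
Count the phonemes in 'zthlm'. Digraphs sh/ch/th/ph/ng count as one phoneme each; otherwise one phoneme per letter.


Parsing 'zthlm' greedily, digraphs first:
  'z' -> consonant phoneme (phonemes so far: 1)
  'th' -> digraph (1 consonant phoneme) (phonemes so far: 2)
  'l' -> consonant phoneme (phonemes so far: 3)
  'm' -> consonant phoneme (phonemes so far: 4)
Total phonemes: 4

4


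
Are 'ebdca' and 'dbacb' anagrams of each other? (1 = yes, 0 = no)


Sort characters of 'ebdca': 'abcde'
Sort characters of 'dbacb': 'abbcd'
Sorted forms differ -> they are NOT anagrams
Result: 0

0
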